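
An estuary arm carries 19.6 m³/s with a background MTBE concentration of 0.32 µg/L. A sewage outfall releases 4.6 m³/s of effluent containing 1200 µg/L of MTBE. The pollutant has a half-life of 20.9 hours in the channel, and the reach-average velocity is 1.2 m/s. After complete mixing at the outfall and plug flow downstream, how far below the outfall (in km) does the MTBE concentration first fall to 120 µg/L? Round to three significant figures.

83.8 km

Mixed concentration C = ΣQC/ΣQ = (19.60·0.3200 + 4.600·1200) / 24.20 = 5526/24.20 = 228.4 µg/L.
Half-life 20.9 h → k = ln 2 / 20.9 = 0.03316 h⁻¹ = 0.7960 d⁻¹.
Set 228.4·exp(−k·t) = 120 → t = ln(228.4/120)/k = 69840 s = 19.40 h.
Distance = v·t = 1.2·69840 = 83810 m = 83.81 km.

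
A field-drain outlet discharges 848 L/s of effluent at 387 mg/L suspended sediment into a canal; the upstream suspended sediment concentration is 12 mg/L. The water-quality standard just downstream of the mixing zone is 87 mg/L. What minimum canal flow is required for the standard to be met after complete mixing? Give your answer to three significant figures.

Set C_mix = 87: (Q·12.00 + 848.0·387.0) / (Q + 848.0) = 87
→ Q = 848.0·(387.0 − 87)/(87 − 12.00) = 3392 L/s.

3390 L/s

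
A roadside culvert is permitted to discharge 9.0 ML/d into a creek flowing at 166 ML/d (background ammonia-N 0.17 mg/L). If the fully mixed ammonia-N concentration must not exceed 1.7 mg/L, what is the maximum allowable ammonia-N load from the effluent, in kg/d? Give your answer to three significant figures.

Mass balance at the limit: 166.0·0.1700 + 9.000·Cₑ = 175.0·1.7 → Cₑ = 29.92 mg/L.
9.000 ML/d = 0.1042 m³/s. Load = 0.1042 m³/s × 29.92 g/m³ × 86 400 s/d = 269.3 kg/d.

269 kg/d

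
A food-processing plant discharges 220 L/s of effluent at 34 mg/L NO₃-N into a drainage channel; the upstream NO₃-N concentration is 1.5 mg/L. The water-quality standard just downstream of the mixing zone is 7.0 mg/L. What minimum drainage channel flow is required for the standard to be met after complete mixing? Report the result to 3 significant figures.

Set C_mix = 7.0: (Q·1.500 + 220.0·34.00) / (Q + 220.0) = 7.0
→ Q = 220.0·(34.00 − 7.0)/(7.0 − 1.500) = 1080 L/s.

1080 L/s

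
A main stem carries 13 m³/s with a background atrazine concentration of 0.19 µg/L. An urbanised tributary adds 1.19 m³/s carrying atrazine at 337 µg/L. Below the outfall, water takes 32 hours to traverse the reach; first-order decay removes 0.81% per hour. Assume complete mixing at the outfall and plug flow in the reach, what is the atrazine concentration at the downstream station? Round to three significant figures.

Conservation of mass: C = (13.00·0.1900 + 1.190·337.0) / 14.19 = 403.5/14.19 = 28.44 µg/L.
0.81%/h lost → k = −ln(1 − 0.0081) = 0.008133 h⁻¹.
After decay, C = 28.44 × e^(−kt) = 28.44 × 0.7709 = 21.92 µg/L.

21.9 µg/L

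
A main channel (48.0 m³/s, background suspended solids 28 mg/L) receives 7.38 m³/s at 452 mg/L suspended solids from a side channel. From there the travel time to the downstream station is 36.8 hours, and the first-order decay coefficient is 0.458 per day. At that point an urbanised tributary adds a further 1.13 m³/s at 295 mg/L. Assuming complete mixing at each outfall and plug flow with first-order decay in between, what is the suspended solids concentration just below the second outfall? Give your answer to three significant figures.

Flow-weighted average: C = (48.00·28.00 + 7.380·452.0) / 55.38 = 4680/55.38 = 84.50 mg/L; combined flow 55.38 m³/s.
Applying C = C₀e^(−kt): 84.50 × 0.4955 = 41.87 mg/L.
At the second outfall, C = (55.38·41.87 + 1.130·295.0) / (55.38 + 1.130) = 46.93 mg/L.

46.9 mg/L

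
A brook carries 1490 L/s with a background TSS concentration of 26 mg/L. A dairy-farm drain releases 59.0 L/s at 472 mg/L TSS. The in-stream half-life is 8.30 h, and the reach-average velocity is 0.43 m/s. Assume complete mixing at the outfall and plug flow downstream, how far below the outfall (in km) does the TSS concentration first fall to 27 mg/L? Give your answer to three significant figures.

After mixing, C = (1490·26.00 + 59.00·472.0) / 1549 = 66590/1549 = 42.99 mg/L.
Half-life 8.30 h → k = ln 2 / 8.30 = 0.08351 h⁻¹ = 2.004 d⁻¹.
Set 42.99·exp(−k·t) = 27 → t = ln(42.99/27)/k = 20050 s = 5.569 h.
Distance = v·t = 0.43·20050 = 8621 m = 8.621 km.

8.62 km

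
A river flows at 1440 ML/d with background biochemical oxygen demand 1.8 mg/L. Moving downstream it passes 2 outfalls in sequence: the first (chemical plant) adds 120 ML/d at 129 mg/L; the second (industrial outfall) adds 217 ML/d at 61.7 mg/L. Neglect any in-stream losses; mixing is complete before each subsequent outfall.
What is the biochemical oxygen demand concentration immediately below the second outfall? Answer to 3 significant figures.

Outfall 1: combined Q = 1560 ML/d; C = (1440·1.800 + 120.0·129.0)/1560 = 11.58 mg/L.
Outfall 2: combined Q = 1777 ML/d; C = (1560·11.58 + 217.0·61.70)/1777 = 17.70 mg/L.

17.7 mg/L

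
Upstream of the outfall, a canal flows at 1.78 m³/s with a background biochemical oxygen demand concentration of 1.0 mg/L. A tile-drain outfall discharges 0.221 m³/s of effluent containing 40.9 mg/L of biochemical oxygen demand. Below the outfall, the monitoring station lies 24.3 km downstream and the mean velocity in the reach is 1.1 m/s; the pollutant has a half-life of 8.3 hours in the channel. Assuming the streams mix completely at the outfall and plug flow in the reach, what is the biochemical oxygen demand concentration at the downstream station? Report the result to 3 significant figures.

Mass balance: C = (1.780·1.000 + 0.2210·40.90) / 2.001 = 10.82/2.001 = 5.407 mg/L.
Travel time t = 24.3·1000 / 1.1 = 22090 s = 6.136 h.
Half-life 8.3 h → k = ln 2 / 8.3 = 0.08351 h⁻¹ = 2.004 d⁻¹.
Applying C = C₀e^(−kt): 5.407 × 0.5990 = 3.239 mg/L.

3.24 mg/L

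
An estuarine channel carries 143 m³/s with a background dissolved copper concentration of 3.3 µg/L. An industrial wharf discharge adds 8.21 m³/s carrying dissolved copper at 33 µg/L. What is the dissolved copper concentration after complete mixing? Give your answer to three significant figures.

4.91 µg/L

Mass balance: C = (143.0·3.300 + 8.210·33.00) / 151.2 = 742.8/151.2 = 4.913 µg/L.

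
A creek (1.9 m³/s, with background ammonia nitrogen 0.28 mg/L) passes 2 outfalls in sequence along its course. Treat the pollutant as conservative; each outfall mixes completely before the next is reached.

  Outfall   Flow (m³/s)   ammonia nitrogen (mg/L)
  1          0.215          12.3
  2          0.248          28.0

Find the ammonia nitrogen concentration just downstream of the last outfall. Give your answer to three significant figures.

Below outfall 1: Q → 2.115 m³/s, C = (1.900·0.2800 + 0.2150·12.30)/2.115 = 1.502 mg/L.
Below outfall 2: Q → 2.363 m³/s, C = (2.115·1.502 + 0.2480·28.00)/2.363 = 4.283 mg/L.

4.28 mg/L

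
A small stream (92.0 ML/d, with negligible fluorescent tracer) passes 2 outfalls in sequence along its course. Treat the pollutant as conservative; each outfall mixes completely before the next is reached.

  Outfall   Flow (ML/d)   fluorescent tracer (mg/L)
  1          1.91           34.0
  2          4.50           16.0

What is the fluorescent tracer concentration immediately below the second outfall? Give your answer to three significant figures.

1.39 mg/L

Outfall 1: combined Q = 93.91 ML/d; C = (92.00·0 + 1.910·34.00)/93.91 = 0.6915 mg/L.
Outfall 2: combined Q = 98.41 ML/d; C = (93.91·0.6915 + 4.500·16.00)/98.41 = 1.392 mg/L.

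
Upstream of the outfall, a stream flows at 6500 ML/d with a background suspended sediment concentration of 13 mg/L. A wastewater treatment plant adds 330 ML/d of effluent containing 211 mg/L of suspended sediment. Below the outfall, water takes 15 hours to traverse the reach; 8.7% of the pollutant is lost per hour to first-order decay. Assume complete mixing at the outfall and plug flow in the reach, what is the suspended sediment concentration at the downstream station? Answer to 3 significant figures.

5.76 mg/L

After mixing, C = (6500·13.00 + 330.0·211.0) / 6830 = 154100/6830 = 22.57 mg/L.
8.7%/h lost → k = −ln(1 − 0.087) = 0.09102 h⁻¹.
First-order decay: C = 22.57·exp(−k·t) = 22.57·0.2553 = 5.761 mg/L.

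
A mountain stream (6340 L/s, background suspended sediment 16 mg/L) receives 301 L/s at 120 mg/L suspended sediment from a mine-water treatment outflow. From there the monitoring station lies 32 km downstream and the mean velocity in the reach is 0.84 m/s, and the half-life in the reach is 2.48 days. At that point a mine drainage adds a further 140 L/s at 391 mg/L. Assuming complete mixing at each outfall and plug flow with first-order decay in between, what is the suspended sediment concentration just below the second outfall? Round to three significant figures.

26.0 mg/L

Mass balance: C = (6340·16.00 + 301.0·120.0) / 6641 = 137600/6641 = 20.71 mg/L; combined flow 6641 L/s.
Travel time t = 32·1000 / 0.84 = 38100 s = 10.58 h.
Half-life 2.48 d → k = ln 2 / 2.48 = 0.2795 d⁻¹.
Decay over the reach: 20.71·exp(−kt) = 20.71·0.8841 = 18.31 mg/L.
At the second outfall, C = (6641·18.31 + 140.0·391.0) / (6641 + 140.0) = 26.01 mg/L.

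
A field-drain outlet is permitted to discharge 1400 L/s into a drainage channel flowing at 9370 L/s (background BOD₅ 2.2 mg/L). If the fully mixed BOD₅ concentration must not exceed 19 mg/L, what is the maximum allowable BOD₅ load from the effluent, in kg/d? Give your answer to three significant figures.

Mass balance at the limit: 9370·2.200 + 1400·Cₑ = 10770·19 → Cₑ = 131.4 mg/L.
1400 L/s = 1.400 m³/s. Load = 1.400 m³/s × 131.4 g/m³ × 86 400 s/d = 15900 kg/d.

15900 kg/d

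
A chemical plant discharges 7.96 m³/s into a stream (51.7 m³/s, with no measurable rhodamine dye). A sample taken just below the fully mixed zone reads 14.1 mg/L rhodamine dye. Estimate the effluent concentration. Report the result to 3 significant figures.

106 mg/L

Mass balance: 51.70·0 + 7.960·Cₑ = 59.66·14.10
→ Cₑ = (59.66·14.10 − 51.70·0) / 7.960 = 105.7 mg/L.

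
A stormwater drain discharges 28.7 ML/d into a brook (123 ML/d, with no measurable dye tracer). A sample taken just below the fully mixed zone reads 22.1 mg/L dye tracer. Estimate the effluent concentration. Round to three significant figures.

117 mg/L

Mass balance: 123.0·0 + 28.70·Cₑ = 151.7·22.10
→ Cₑ = (151.7·22.10 − 123.0·0) / 28.70 = 116.8 mg/L.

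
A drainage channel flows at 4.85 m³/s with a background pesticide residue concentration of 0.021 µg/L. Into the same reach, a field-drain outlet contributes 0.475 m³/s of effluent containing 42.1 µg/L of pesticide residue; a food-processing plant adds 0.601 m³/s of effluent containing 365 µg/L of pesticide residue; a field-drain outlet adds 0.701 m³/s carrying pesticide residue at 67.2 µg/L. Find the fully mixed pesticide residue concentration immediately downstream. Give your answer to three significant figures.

Conservation of mass: C = (4.850·0.02100 + 0.4750·42.10 + 0.6010·365.0 + 0.7010·67.20) / 6.627 = 286.6/6.627 = 43.24 µg/L.

43.2 µg/L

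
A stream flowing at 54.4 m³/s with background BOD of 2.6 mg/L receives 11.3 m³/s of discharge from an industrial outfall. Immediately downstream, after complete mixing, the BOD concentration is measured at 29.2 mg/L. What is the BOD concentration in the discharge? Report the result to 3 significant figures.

157 mg/L

Mass balance: 54.40·2.600 + 11.30·Cₑ = 65.70·29.20
→ Cₑ = (65.70·29.20 − 54.40·2.600) / 11.30 = 157.3 mg/L.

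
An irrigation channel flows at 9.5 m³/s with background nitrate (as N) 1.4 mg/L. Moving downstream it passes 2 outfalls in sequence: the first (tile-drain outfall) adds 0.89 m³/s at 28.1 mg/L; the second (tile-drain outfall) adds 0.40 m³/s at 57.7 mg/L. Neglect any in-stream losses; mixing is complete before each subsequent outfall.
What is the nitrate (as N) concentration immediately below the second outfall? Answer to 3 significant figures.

After outfall 1: Q = 9.500 + 0.8900 = 10.39 m³/s; C = (9.500·1.400 + 0.8900·28.10)/10.39 = 3.687 mg/L.
After outfall 2: Q = 10.39 + 0.4000 = 10.79 m³/s; C = (10.39·3.687 + 0.4000·57.70)/10.79 = 5.689 mg/L.

5.69 mg/L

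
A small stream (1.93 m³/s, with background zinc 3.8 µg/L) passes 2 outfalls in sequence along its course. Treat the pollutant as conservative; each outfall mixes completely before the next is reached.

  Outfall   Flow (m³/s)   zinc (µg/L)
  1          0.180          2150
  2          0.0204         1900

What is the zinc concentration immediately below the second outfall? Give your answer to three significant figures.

After outfall 1: Q = 1.930 + 0.1800 = 2.110 m³/s; C = (1.930·3.800 + 0.1800·2150)/2.110 = 186.9 µg/L.
After outfall 2: Q = 2.110 + 0.02040 = 2.130 m³/s; C = (2.110·186.9 + 0.02040·1900)/2.130 = 203.3 µg/L.

203 µg/L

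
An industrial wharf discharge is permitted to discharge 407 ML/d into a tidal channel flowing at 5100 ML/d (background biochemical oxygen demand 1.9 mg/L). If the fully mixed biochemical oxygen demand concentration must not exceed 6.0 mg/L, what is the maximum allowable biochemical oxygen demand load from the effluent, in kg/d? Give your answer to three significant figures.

Mass balance at the limit: 5100·1.900 + 407.0·Cₑ = 5507·6.0 → Cₑ = 57.38 mg/L.
407.0 ML/d = 4.711 m³/s. Load = 4.711 m³/s × 57.38 g/m³ × 86 400 s/d = 23350 kg/d.

23400 kg/d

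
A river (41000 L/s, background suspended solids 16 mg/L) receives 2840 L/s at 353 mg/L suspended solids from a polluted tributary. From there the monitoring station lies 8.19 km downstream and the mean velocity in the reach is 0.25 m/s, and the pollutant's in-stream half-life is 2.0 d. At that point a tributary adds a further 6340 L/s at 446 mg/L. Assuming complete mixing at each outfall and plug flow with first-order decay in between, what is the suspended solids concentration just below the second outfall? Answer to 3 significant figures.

85.3 mg/L

Conservation of mass: C = (41000·16.00 + 2840·353.0) / 43840 = 1659000/43840 = 37.83 mg/L; combined flow 43840 L/s.
Travel time t = 8.19·1000 / 0.25 = 32760 s = 9.100 h.
Half-life 2.0 d → k = ln 2 / 2.0 = 0.3466 d⁻¹.
After decay, C = 37.83 × e^(−kt) = 37.83 × 0.8769 = 33.17 mg/L.
Second outfall: C = (43840·33.17 + 6340·446.0)/50180 = 85.33 mg/L.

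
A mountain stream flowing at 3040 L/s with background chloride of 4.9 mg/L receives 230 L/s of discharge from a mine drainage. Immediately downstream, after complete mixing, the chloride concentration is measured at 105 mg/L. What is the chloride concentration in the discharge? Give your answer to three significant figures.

1430 mg/L

Mass balance: 3040·4.900 + 230.0·Cₑ = 3270·105.0
→ Cₑ = (3270·105.0 − 3040·4.900) / 230.0 = 1428 mg/L.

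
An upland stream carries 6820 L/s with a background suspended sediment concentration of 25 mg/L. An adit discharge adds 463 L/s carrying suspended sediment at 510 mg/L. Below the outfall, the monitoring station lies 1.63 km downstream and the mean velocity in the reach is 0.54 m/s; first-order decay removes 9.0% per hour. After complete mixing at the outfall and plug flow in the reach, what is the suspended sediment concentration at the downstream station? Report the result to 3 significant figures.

Conservation of mass: C = (6820·25.00 + 463.0·510.0) / 7283 = 406600/7283 = 55.83 mg/L.
Travel time t = 1.63·1000 / 0.54 = 3019 s = 0.8385 h.
9.0%/h lost → k = −ln(1 − 0.09) = 0.09431 h⁻¹.
Decay over the reach: 55.83·exp(−kt) = 55.83·0.9240 = 51.59 mg/L.

51.6 mg/L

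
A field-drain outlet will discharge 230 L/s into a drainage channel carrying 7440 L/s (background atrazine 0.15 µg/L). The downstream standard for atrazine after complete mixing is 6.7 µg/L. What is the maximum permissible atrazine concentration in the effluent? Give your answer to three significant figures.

219 µg/L

At the limit, (Qr·Cr + Qe·Cₑ)/(Qr + Qe) = 6.7:
Cₑ = (7670·6.7 − 7440·0.1500) / 230.0 = 218.6 µg/L.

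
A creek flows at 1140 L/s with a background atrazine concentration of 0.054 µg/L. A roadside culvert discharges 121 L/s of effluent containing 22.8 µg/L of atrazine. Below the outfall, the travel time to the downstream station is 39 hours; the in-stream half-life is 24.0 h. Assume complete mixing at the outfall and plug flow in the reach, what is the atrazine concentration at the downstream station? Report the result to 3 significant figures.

Mixed concentration C = ΣQC/ΣQ = (1140·0.05400 + 121.0·22.80) / 1261 = 2820/1261 = 2.237 µg/L.
Half-life 24.0 h → k = ln 2 / 24.0 = 0.02888 h⁻¹ = 0.6931 d⁻¹.
First-order decay: C = 2.237·exp(−k·t) = 2.237·0.3242 = 0.7251 µg/L.

0.725 µg/L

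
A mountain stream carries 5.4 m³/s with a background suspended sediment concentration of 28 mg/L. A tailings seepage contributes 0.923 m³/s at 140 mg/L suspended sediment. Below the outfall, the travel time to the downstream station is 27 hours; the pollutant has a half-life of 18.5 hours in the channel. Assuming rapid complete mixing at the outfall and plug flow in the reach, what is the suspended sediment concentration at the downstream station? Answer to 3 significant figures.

16.1 mg/L

Flow-weighted average: C = (5.400·28.00 + 0.9230·140.0) / 6.323 = 280.4/6.323 = 44.35 mg/L.
Half-life 18.5 h → k = ln 2 / 18.5 = 0.03747 h⁻¹ = 0.8992 d⁻¹.
Decay over the reach: 44.35·exp(−kt) = 44.35·0.3636 = 16.13 mg/L.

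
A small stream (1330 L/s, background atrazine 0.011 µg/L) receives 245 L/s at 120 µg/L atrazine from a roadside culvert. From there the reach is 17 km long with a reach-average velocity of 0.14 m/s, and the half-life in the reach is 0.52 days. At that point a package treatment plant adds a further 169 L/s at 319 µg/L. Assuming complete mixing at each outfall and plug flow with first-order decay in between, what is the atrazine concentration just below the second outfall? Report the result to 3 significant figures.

33.5 µg/L

Conservation of mass: C = (1330·0.01100 + 245.0·120.0) / 1575 = 29410/1575 = 18.68 µg/L; combined flow 1575 L/s.
Travel time t = 17·1000 / 0.14 = 121400 s = 33.73 h.
Half-life 0.52 d → k = ln 2 / 0.52 = 1.333 d⁻¹.
After decay, C = 18.68 × e^(−kt) = 18.68 × 0.1536 = 2.869 µg/L.
At the second outfall, C = (1575·2.869 + 169.0·319.0) / (1575 + 169.0) = 33.50 µg/L.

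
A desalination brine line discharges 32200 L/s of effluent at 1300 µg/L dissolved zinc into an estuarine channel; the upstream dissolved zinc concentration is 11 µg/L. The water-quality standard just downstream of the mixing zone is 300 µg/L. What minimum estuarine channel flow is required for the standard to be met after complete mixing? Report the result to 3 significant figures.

Set C_mix = 300: (Q·11.00 + 32200·1300) / (Q + 32200) = 300
→ Q = 32200·(1300 − 300)/(300 − 11.00) = 111400 L/s.

111000 L/s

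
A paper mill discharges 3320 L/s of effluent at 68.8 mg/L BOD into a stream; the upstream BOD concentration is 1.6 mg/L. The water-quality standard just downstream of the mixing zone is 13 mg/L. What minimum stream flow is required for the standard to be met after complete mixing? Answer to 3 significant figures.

Set C_mix = 13: (Q·1.600 + 3320·68.80) / (Q + 3320) = 13
→ Q = 3320·(68.80 − 13)/(13 − 1.600) = 16250 L/s.

16300 L/s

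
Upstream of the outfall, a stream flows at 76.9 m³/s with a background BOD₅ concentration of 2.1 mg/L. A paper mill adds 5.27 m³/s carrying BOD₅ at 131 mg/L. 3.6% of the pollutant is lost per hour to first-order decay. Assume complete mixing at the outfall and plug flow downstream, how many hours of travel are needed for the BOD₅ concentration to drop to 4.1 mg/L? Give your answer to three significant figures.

25.3 h

After mixing, C = (76.90·2.100 + 5.270·131.0) / 82.17 = 851.9/82.17 = 10.37 mg/L.
3.6%/h lost → k = −ln(1 − 0.036) = 0.03666 h⁻¹.
10.37·exp(−k·t) = 4.1 → t = ln(10.37/4.1)/k = 91080 s = 25.30 h.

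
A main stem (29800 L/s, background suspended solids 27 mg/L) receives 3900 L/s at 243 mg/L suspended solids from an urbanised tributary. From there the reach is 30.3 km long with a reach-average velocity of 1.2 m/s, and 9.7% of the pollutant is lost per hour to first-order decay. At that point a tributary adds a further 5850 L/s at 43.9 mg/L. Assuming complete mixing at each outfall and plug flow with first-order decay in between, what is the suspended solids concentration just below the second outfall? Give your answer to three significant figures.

Flow-weighted average: C = (29800·27.00 + 3900·243.0) / 33700 = 1752000/33700 = 52.00 mg/L; combined flow 33700 L/s.
Travel time t = 30.3·1000 / 1.2 = 25250 s = 7.014 h.
9.7%/h lost → k = −ln(1 − 0.097) = 0.1020 h⁻¹.
After decay, C = 52.00 × e^(−kt) = 52.00 × 0.4889 = 25.42 mg/L.
Second outfall: C = (33700·25.42 + 5850·43.90)/39550 = 28.15 mg/L.

28.2 mg/L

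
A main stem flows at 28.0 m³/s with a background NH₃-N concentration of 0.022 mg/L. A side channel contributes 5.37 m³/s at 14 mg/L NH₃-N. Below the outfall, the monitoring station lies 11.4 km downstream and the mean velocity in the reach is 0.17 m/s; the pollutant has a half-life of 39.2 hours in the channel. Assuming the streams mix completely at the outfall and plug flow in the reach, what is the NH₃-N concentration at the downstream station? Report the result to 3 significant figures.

Conservation of mass: C = (28.00·0.02200 + 5.370·14.00) / 33.37 = 75.80/33.37 = 2.271 mg/L.
Travel time t = 11.4·1000 / 0.17 = 67060 s = 18.63 h.
Half-life 39.2 h → k = ln 2 / 39.2 = 0.01768 h⁻¹ = 0.4244 d⁻¹.
Applying C = C₀e^(−kt): 2.271 × 0.7194 = 1.634 mg/L.

1.63 mg/L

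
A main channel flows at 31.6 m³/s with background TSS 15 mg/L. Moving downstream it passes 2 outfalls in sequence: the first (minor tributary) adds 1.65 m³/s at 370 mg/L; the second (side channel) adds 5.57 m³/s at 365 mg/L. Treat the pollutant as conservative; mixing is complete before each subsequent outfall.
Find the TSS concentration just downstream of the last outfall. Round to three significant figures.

Below outfall 1: Q → 33.25 m³/s, C = (31.60·15.00 + 1.650·370.0)/33.25 = 32.62 mg/L.
Below outfall 2: Q → 38.82 m³/s, C = (33.25·32.62 + 5.570·365.0)/38.82 = 80.31 mg/L.

80.3 mg/L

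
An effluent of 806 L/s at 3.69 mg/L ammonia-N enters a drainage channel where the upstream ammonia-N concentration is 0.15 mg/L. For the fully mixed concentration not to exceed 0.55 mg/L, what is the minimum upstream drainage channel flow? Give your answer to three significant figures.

Set C_mix = 0.55: (Q·0.1500 + 806.0·3.690) / (Q + 806.0) = 0.55
→ Q = 806.0·(3.690 − 0.55)/(0.55 − 0.1500) = 6327 L/s.

6330 L/s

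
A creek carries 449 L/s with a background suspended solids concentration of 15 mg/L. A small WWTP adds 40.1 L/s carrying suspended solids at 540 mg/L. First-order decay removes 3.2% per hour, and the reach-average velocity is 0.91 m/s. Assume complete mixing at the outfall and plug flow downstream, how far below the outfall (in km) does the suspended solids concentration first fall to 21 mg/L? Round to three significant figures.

102 km

Mass balance: C = (449.0·15.00 + 40.10·540.0) / 489.1 = 28390/489.1 = 58.04 mg/L.
3.2%/h lost → k = −ln(1 − 0.032) = 0.03252 h⁻¹.
Set 58.04·exp(−k·t) = 21 → t = ln(58.04/21)/k = 112500 s = 31.26 h.
Distance = v·t = 0.91·112500 = 102400 m = 102.4 km.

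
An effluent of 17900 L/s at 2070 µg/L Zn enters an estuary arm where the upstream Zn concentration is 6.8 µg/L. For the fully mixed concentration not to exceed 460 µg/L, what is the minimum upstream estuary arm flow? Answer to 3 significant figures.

Set C_mix = 460: (Q·6.800 + 17900·2070) / (Q + 17900) = 460
→ Q = 17900·(2070 − 460)/(460 − 6.800) = 63590 L/s.

63600 L/s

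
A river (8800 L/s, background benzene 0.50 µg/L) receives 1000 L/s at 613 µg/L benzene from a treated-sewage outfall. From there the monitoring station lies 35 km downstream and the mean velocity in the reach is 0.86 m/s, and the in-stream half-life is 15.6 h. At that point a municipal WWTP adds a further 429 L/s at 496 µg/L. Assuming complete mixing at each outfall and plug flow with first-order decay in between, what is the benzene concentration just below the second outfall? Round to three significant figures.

57.3 µg/L

Mixed concentration C = ΣQC/ΣQ = (8800·0.5000 + 1000·613.0) / 9800 = 617400/9800 = 63.00 µg/L; combined flow 9800 L/s.
Travel time t = 35·1000 / 0.86 = 40700 s = 11.30 h.
Half-life 15.6 h → k = ln 2 / 15.6 = 0.04443 h⁻¹ = 1.066 d⁻¹.
Applying C = C₀e^(−kt): 63.00 × 0.6051 = 38.12 µg/L.
At the second outfall, C = (9800·38.12 + 429.0·496.0) / (9800 + 429.0) = 57.33 µg/L.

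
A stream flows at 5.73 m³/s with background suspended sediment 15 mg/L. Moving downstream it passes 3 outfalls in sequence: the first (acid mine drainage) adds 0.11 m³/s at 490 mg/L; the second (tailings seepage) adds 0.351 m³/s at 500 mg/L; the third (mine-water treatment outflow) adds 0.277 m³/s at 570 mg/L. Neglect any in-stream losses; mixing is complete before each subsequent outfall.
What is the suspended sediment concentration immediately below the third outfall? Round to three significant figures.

73.2 mg/L

Below outfall 1: Q → 5.840 m³/s, C = (5.730·15.00 + 0.1100·490.0)/5.840 = 23.95 mg/L.
Below outfall 2: Q → 6.191 m³/s, C = (5.840·23.95 + 0.3510·500.0)/6.191 = 50.94 mg/L.
Below outfall 3: Q → 6.468 m³/s, C = (6.191·50.94 + 0.2770·570.0)/6.468 = 73.17 mg/L.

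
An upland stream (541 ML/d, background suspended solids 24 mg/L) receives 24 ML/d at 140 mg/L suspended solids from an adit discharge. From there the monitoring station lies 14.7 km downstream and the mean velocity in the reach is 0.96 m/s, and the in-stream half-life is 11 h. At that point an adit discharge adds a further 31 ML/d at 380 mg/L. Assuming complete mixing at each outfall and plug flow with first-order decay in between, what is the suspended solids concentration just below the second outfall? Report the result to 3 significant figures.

Flow-weighted average: C = (541.0·24.00 + 24.00·140.0) / 565.0 = 16340/565.0 = 28.93 mg/L; combined flow 565.0 ML/d.
Travel time t = 14.7·1000 / 0.96 = 15310 s = 4.253 h.
Half-life 11 h → k = ln 2 / 11 = 0.06301 h⁻¹ = 1.512 d⁻¹.
First-order decay: C = 28.93·exp(−k·t) = 28.93·0.7649 = 22.13 mg/L.
Second outfall: C = (565.0·22.13 + 31.00·380.0)/596.0 = 40.74 mg/L.

40.7 mg/L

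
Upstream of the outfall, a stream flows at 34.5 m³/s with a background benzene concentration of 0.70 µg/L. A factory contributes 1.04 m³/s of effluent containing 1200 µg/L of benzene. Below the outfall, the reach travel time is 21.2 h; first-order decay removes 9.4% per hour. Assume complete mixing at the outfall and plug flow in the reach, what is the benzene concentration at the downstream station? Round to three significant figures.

Mass balance: C = (34.50·0.7000 + 1.040·1200) / 35.54 = 1272/35.54 = 35.79 µg/L.
9.4%/h lost → k = −ln(1 − 0.094) = 0.09872 h⁻¹.
Applying C = C₀e^(−kt): 35.79 × 0.1233 = 4.415 µg/L.

4.42 µg/L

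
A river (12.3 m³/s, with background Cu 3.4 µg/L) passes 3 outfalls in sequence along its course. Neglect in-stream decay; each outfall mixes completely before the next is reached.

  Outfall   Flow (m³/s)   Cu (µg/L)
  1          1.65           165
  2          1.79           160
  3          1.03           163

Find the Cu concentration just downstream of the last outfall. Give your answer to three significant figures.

After outfall 1: Q = 12.30 + 1.650 = 13.95 m³/s; C = (12.30·3.400 + 1.650·165.0)/13.95 = 22.51 µg/L.
After outfall 2: Q = 13.95 + 1.790 = 15.74 m³/s; C = (13.95·22.51 + 1.790·160.0)/15.74 = 38.15 µg/L.
After outfall 3: Q = 15.74 + 1.030 = 16.77 m³/s; C = (15.74·38.15 + 1.030·163.0)/16.77 = 45.82 µg/L.

45.8 µg/L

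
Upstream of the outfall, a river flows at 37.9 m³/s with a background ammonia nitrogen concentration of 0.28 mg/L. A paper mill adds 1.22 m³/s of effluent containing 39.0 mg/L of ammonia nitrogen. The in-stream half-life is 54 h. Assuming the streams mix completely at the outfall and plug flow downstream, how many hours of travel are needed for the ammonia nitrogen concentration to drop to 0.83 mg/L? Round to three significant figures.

45.5 h

Mass balance: C = (37.90·0.2800 + 1.220·39.00) / 39.12 = 58.19/39.12 = 1.488 mg/L.
Half-life 54 h → k = ln 2 / 54 = 0.01284 h⁻¹ = 0.3081 d⁻¹.
1.488·exp(−k·t) = 0.83 → t = ln(1.488/0.83)/k = 163600 s = 45.45 h.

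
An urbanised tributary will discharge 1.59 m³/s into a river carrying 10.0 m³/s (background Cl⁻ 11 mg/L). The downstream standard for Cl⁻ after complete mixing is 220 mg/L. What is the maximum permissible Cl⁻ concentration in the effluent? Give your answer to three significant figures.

At the limit, (Qr·Cr + Qe·Cₑ)/(Qr + Qe) = 220:
Cₑ = (11.59·220 − 10.00·11.00) / 1.590 = 1534 mg/L.

1530 mg/L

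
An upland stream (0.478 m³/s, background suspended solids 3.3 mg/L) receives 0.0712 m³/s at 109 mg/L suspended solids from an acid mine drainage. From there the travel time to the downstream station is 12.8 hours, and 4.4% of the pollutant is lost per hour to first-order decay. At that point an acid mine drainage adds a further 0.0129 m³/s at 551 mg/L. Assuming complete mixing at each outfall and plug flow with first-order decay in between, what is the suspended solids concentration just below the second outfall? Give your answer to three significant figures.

22.0 mg/L

Conservation of mass: C = (0.4780·3.300 + 0.07120·109.0) / 0.5492 = 9.338/0.5492 = 17.00 mg/L; combined flow 0.5492 m³/s.
4.4%/h lost → k = −ln(1 − 0.044) = 0.04500 h⁻¹.
First-order decay: C = 17.00·exp(−k·t) = 17.00·0.5622 = 9.559 mg/L.
Second outfall: C = (0.5492·9.559 + 0.01290·551.0)/0.5621 = 21.98 mg/L.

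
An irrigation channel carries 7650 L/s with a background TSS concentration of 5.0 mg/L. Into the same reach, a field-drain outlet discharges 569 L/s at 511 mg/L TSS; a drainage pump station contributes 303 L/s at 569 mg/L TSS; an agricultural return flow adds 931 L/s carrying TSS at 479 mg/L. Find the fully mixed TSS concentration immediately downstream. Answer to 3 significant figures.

Mixed concentration C = ΣQC/ΣQ = (7650·5.000 + 569.0·511.0 + 303.0·569.0 + 931.0·479.0) / 9453 = 947400/9453 = 100.2 mg/L.

100 mg/L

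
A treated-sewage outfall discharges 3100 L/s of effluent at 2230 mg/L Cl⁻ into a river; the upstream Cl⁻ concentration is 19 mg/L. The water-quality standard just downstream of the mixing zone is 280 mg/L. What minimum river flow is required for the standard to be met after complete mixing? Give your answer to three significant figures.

Set C_mix = 280: (Q·19.00 + 3100·2230) / (Q + 3100) = 280
→ Q = 3100·(2230 − 280)/(280 − 19.00) = 23160 L/s.

23200 L/s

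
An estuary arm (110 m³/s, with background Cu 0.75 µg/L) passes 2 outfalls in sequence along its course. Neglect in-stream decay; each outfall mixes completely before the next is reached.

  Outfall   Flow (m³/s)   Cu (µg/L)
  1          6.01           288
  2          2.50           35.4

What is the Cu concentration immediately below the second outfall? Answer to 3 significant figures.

Below outfall 1: Q → 116.0 m³/s, C = (110.0·0.7500 + 6.010·288.0)/116.0 = 15.63 µg/L.
Below outfall 2: Q → 118.5 m³/s, C = (116.0·15.63 + 2.500·35.40)/118.5 = 16.05 µg/L.

16.0 µg/L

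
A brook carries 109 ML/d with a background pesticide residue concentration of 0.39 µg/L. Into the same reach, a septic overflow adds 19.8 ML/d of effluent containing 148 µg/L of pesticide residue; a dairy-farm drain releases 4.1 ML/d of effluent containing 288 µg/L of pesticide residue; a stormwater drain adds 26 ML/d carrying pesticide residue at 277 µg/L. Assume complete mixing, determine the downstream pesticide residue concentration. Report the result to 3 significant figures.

71.5 µg/L

Mixed concentration C = ΣQC/ΣQ = (109.0·0.3900 + 19.80·148.0 + 4.100·288.0 + 26.00·277.0) / 158.9 = 11360/158.9 = 71.46 µg/L.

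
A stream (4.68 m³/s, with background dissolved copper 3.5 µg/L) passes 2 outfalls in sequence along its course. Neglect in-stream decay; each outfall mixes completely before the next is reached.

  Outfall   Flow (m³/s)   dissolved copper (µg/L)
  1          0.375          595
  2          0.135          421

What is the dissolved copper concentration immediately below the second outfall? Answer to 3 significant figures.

57.1 µg/L

Outfall 1: combined Q = 5.055 m³/s; C = (4.680·3.500 + 0.3750·595.0)/5.055 = 47.38 µg/L.
Outfall 2: combined Q = 5.190 m³/s; C = (5.055·47.38 + 0.1350·421.0)/5.190 = 57.10 µg/L.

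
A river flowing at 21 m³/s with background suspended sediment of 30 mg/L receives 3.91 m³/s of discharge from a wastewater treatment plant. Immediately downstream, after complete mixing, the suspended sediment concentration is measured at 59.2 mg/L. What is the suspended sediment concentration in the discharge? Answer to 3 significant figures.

216 mg/L

Mass balance: 21.00·30.00 + 3.910·Cₑ = 24.91·59.20
→ Cₑ = (24.91·59.20 − 21.00·30.00) / 3.910 = 216.0 mg/L.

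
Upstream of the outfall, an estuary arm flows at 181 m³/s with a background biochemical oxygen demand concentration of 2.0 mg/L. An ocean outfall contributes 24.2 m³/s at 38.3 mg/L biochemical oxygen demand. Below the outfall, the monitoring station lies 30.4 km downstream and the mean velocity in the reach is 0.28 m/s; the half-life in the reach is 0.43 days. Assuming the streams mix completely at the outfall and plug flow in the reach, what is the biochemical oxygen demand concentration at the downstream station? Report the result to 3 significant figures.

0.829 mg/L

Mixed concentration C = ΣQC/ΣQ = (181.0·2.000 + 24.20·38.30) / 205.2 = 1289/205.2 = 6.281 mg/L.
Travel time t = 30.4·1000 / 0.28 = 108600 s = 30.16 h.
Half-life 0.43 d → k = ln 2 / 0.43 = 1.612 d⁻¹.
Applying C = C₀e^(−kt): 6.281 × 0.1319 = 0.8285 mg/L.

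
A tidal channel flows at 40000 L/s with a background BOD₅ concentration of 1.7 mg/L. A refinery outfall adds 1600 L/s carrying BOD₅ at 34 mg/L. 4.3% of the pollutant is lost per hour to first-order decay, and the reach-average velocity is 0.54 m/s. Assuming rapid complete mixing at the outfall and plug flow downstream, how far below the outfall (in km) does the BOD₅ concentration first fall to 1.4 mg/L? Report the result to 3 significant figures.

32.9 km

After mixing, C = (40000·1.700 + 1600·34.00) / 41600 = 122400/41600 = 2.942 mg/L.
4.3%/h lost → k = −ln(1 − 0.043) = 0.04395 h⁻¹.
Set 2.942·exp(−k·t) = 1.4 → t = ln(2.942/1.4)/k = 60830 s = 16.90 h.
Distance = v·t = 0.54·60830 = 32850 m = 32.85 km.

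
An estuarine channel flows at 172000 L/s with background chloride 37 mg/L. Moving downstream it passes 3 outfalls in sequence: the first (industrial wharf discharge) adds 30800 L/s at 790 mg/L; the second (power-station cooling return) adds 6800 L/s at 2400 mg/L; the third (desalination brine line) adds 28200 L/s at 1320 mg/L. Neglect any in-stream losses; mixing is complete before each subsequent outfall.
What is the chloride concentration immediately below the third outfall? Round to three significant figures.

After outfall 1: Q = 172000 + 30800 = 202800 L/s; C = (172000·37.00 + 30800·790.0)/202800 = 151.4 mg/L.
After outfall 2: Q = 202800 + 6800 = 209600 L/s; C = (202800·151.4 + 6800·2400)/209600 = 224.3 mg/L.
After outfall 3: Q = 209600 + 28200 = 237800 L/s; C = (209600·224.3 + 28200·1320)/237800 = 354.2 mg/L.

354 mg/L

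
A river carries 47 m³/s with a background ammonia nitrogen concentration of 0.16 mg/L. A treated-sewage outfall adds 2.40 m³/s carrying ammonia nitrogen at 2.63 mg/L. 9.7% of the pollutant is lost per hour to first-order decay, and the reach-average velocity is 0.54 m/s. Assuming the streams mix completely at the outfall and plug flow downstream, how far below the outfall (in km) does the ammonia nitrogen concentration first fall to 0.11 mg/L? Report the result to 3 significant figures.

17.8 km

Flow-weighted average: C = (47.00·0.1600 + 2.400·2.630) / 49.40 = 13.83/49.40 = 0.2800 mg/L.
9.7%/h lost → k = −ln(1 − 0.097) = 0.1020 h⁻¹.
Set 0.2800·exp(−k·t) = 0.11 → t = ln(0.2800/0.11)/k = 32970 s = 9.157 h.
Distance = v·t = 0.54·32970 = 17800 m = 17.80 km.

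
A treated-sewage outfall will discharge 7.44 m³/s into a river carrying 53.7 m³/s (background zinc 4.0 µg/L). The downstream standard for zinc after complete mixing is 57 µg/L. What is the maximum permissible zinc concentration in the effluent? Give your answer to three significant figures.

440 µg/L

At the limit, (Qr·Cr + Qe·Cₑ)/(Qr + Qe) = 57:
Cₑ = (61.14·57 − 53.70·4.000) / 7.440 = 439.5 µg/L.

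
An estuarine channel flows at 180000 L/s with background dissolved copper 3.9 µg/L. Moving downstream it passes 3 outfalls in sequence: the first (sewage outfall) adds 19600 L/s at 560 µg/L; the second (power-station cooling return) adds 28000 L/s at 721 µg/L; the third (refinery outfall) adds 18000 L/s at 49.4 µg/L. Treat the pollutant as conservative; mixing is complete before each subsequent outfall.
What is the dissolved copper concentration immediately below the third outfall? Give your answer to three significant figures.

After outfall 1: Q = 180000 + 19600 = 199600 L/s; C = (180000·3.900 + 19600·560.0)/199600 = 58.51 µg/L.
After outfall 2: Q = 199600 + 28000 = 227600 L/s; C = (199600·58.51 + 28000·721.0)/227600 = 140.0 µg/L.
After outfall 3: Q = 227600 + 18000 = 245600 L/s; C = (227600·140.0 + 18000·49.40)/245600 = 133.4 µg/L.

133 µg/L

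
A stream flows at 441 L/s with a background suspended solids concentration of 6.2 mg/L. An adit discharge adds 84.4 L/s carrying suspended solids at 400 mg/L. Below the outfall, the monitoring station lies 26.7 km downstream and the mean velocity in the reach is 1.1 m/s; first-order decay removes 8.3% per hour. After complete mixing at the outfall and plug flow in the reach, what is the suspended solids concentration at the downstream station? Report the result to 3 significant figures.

38.7 mg/L

Flow-weighted average: C = (441.0·6.200 + 84.40·400.0) / 525.4 = 36490/525.4 = 69.46 mg/L.
Travel time t = 26.7·1000 / 1.1 = 24270 s = 6.742 h.
8.3%/h lost → k = −ln(1 − 0.083) = 0.08665 h⁻¹.
Decay over the reach: 69.46·exp(−kt) = 69.46·0.5575 = 38.73 mg/L.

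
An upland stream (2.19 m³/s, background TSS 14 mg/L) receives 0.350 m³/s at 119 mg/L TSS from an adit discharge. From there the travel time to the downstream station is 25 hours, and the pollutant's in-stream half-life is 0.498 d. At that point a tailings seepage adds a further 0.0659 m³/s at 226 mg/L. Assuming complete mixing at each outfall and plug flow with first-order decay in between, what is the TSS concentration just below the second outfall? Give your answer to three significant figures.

12.2 mg/L

Mass balance: C = (2.190·14.00 + 0.3500·119.0) / 2.540 = 72.31/2.540 = 28.47 mg/L; combined flow 2.540 m³/s.
Half-life 0.498 d → k = ln 2 / 0.498 = 1.392 d⁻¹.
First-order decay: C = 28.47·exp(−k·t) = 28.47·0.2346 = 6.679 mg/L.
Second outfall: C = (2.540·6.679 + 0.06590·226.0)/2.606 = 12.23 mg/L.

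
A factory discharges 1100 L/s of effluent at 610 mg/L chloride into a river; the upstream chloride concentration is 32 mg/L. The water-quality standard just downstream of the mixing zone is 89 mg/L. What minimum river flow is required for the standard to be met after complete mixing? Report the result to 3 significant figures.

Set C_mix = 89: (Q·32.00 + 1100·610.0) / (Q + 1100) = 89
→ Q = 1100·(610.0 − 89)/(89 − 32.00) = 10050 L/s.

10100 L/s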